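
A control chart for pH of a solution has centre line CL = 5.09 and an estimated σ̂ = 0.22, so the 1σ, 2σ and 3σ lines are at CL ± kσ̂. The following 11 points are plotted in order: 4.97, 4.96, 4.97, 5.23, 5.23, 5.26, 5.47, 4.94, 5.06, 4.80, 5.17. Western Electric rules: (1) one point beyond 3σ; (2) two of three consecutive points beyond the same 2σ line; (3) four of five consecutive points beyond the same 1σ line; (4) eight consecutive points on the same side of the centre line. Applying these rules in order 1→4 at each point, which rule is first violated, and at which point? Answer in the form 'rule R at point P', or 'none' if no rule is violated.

none

Zone of each point (C = within 1σ̂, B = 1σ̂–2σ̂, A = 2σ̂–3σ̂, * = beyond 3σ̂; sign = side of CL): 1:-C, 2:-C, 3:-C, 4:+C, 5:+C, 6:+C, 7:+B, 8:-C, 9:-C, 10:-B, 11:+C
No rule fires across all 11 points.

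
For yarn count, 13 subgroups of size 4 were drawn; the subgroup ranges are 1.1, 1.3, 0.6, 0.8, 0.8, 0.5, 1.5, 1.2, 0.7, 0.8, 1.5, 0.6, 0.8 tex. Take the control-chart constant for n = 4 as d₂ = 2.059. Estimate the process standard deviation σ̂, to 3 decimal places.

0.456

R̄ = (1.1 + 1.3 + 0.6 + 0.8 + 0.8 + 0.5 + 1.5 + 1.2 + 0.7 + 0.8 + 1.5 + 0.6 + 0.8) / 13 = 0.9385
σ̂ = R̄ / d₂ = 0.9385 / 2.059 = 0.4558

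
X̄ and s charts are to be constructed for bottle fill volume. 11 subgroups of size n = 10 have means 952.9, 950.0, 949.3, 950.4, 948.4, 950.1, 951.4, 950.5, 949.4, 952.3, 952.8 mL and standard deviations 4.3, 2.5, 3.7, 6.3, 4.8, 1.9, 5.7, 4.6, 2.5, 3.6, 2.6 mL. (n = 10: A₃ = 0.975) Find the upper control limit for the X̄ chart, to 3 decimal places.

X̄̄ = (952.9 + 950.0 + 949.3 + 950.4 + 948.4 + 950.1 + 951.4 + 950.5 + 949.4 + 952.3 + 952.8) / 11 = 950.6818
s̄ = (4.3 + 2.5 + 3.7 + 6.3 + 4.8 + 1.9 + 5.7 + 4.6 + 2.5 + 3.6 + 2.6) / 11 = 3.8636
UCL = X̄̄ + A₃·s̄ = 950.6818 + 0.975 × 3.8636 = 954.4489

954.449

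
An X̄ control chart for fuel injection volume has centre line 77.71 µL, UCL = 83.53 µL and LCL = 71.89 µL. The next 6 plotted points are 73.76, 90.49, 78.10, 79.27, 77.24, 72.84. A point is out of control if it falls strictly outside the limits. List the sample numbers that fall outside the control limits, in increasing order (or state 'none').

Compare each point to [71.89, 83.53]: sample 2 = 90.49 > UCL.

2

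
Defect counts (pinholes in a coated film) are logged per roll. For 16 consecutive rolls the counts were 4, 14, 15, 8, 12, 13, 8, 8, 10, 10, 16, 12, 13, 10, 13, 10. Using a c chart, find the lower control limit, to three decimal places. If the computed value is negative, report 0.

1.050

c̄ = (4 + 14 + 15 + 8 + 12 + 13 + 8 + 8 + 10 + 10 + 16 + 12 + 13 + 10 + 13 + 10) / 16 = 176 / 16 = 11.0000
LCL = c̄ − 3√c̄ = 11.0000 − 3 × 3.3166 = 1.0501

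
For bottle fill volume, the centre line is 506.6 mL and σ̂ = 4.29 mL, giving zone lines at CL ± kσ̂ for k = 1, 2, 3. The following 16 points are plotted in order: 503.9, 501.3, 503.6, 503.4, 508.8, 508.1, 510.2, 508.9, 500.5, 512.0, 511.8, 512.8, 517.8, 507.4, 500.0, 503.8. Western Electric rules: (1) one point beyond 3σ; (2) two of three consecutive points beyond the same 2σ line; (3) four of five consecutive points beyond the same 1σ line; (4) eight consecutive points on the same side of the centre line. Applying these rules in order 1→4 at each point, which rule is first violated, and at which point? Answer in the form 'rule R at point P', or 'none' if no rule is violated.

Zone of each point (C = within 1σ̂, B = 1σ̂–2σ̂, A = 2σ̂–3σ̂, * = beyond 3σ̂; sign = side of CL): 1:-C, 2:-B, 3:-C, 4:-C, 5:+C, 6:+C, 7:+C, 8:+C, 9:-B, 10:+B, 11:+B, 12:+B, 13:+A, 14:+C, 15:-B, 16:-C
Rule 3 (four of five consecutive points beyond the same 1σ limit) is satisfied at point 13.

rule 3 at point 13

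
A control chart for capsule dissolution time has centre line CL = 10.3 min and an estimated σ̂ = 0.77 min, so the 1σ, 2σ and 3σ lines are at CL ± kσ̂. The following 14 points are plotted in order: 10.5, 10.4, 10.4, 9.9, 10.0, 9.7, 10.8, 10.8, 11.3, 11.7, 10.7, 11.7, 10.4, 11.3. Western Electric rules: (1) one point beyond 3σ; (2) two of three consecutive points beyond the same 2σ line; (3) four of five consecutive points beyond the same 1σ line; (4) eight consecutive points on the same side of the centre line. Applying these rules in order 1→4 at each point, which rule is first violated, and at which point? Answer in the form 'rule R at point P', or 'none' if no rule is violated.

Zone of each point (C = within 1σ̂, B = 1σ̂–2σ̂, A = 2σ̂–3σ̂, * = beyond 3σ̂; sign = side of CL): 1:+C, 2:+C, 3:+C, 4:-C, 5:-C, 6:-C, 7:+C, 8:+C, 9:+B, 10:+B, 11:+C, 12:+B, 13:+C, 14:+B
Rule 4 (eight consecutive points on the same side of the centre line) is satisfied at point 14.

rule 4 at point 14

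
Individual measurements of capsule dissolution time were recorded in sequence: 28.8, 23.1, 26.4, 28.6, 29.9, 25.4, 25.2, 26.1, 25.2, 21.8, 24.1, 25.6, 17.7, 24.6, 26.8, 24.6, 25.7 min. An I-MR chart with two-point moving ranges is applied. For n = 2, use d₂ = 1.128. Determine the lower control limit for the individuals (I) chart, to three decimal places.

17.541

X̄ = (28.8 + 23.1 + 26.4 + 28.6 + 29.9 + 25.4 + 25.2 + 26.1 + 25.2 + 21.8 + 24.1 + 25.6 + 17.7 + 24.6 + 26.8 + 24.6 + 25.7) / 17 = 25.2706
Moving ranges: 5.7, 3.3, 2.2, 1.3, 4.5, 0.2, 0.9, 0.9, 3.4, 2.3, 1.5, 7.9, 6.9, 2.2, 2.2, 1.1; M̄R̄ = 46.5000 / 16 = 2.9062
LCL = X̄ − 3·M̄R̄/d₂ = 25.2706 − 3 × 2.9062 / 1.128 = 17.5412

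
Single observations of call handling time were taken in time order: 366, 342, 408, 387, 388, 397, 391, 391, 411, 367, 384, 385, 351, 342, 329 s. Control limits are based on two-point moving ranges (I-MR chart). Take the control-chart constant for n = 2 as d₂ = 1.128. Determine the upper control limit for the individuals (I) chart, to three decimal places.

426.275

X̄ = (366 + 342 + 408 + 387 + 388 + 397 + 391 + 391 + 411 + 367 + 384 + 385 + 351 + 342 + 329) / 15 = 375.9333
Moving ranges: 24, 66, 21, 1, 9, 6, 0, 20, 44, 17, 1, 34, 9, 13; M̄R̄ = 265.0000 / 14 = 18.9286
UCL = X̄ + 3·M̄R̄/d₂ = 375.9333 + 3 × 18.9286 / 1.128 = 426.2753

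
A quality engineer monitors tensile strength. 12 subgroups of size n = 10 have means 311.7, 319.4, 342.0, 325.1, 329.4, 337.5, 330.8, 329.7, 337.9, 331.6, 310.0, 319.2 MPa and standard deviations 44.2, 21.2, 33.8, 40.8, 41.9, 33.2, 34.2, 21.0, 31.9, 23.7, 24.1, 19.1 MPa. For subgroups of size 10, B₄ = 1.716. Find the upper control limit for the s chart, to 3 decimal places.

s̄ = (44.2 + 21.2 + 33.8 + 40.8 + 41.9 + 33.2 + 34.2 + 21.0 + 31.9 + 23.7 + 24.1 + 19.1) / 12 = 30.7583
UCL_s = B₄·s̄ = 1.716 × 30.7583 = 52.7813

52.781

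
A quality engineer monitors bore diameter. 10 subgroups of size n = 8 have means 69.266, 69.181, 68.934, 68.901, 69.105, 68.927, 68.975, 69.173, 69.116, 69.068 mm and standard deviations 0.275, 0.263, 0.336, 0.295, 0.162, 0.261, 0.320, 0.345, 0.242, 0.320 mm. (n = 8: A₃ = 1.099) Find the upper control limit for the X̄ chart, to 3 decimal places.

X̄̄ = (69.266 + 69.181 + 68.934 + 68.901 + 69.105 + 68.927 + 68.975 + 69.173 + 69.116 + 69.068) / 10 = 69.0646
s̄ = (0.275 + 0.263 + 0.336 + 0.295 + 0.162 + 0.261 + 0.320 + 0.345 + 0.242 + 0.320) / 10 = 0.2819
UCL = X̄̄ + A₃·s̄ = 69.0646 + 1.099 × 0.2819 = 69.3744

69.374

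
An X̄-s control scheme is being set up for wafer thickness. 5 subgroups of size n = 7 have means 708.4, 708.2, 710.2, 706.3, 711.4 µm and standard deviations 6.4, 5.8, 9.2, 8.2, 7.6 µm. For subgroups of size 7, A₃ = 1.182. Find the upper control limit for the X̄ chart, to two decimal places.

X̄̄ = (708.4 + 708.2 + 710.2 + 706.3 + 711.4) / 5 = 708.9000
s̄ = (6.4 + 5.8 + 9.2 + 8.2 + 7.6) / 5 = 7.4400
UCL = X̄̄ + A₃·s̄ = 708.9000 + 1.182 × 7.4400 = 717.6941

717.69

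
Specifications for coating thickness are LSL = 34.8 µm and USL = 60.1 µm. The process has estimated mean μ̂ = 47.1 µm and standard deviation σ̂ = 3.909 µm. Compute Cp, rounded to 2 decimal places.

Cp = (USL − LSL) / (6σ̂) = (60.1 − 34.8) / (6 × 3.909) = 25.3000 / 23.4540 = 1.0787

1.08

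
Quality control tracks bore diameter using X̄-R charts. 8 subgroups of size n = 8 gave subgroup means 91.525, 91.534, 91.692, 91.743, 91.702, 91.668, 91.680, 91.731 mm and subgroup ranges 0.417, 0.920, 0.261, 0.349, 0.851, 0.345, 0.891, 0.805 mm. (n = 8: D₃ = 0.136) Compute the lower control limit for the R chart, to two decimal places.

R̄ = (0.417 + 0.920 + 0.261 + 0.349 + 0.851 + 0.345 + 0.891 + 0.805) / 8 = 4.8390 / 8 = 0.6049
LCL_R = D₃·R̄ = 0.136 × 0.6049 = 0.0823

0.08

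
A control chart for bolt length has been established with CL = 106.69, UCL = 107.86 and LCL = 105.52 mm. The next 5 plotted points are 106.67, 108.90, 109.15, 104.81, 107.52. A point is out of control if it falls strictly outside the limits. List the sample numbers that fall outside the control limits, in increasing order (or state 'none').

2, 3, 4

Compare each point to [105.52, 107.86]: sample 2 = 108.90 > UCL; sample 3 = 109.15 > UCL; sample 4 = 104.81 < LCL.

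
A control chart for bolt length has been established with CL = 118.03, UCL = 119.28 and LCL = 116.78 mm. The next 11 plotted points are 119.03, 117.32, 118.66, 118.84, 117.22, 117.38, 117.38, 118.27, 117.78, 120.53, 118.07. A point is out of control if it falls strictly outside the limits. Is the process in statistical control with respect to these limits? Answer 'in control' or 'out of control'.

Compare each point to [116.78, 119.28]: sample 10 = 120.53 > UCL.

out of control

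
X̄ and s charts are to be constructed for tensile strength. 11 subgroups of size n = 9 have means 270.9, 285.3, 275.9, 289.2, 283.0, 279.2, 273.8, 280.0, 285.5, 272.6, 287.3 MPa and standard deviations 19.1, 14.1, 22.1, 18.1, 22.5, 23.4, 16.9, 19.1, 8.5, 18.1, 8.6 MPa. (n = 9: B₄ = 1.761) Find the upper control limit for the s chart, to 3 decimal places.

30.497

s̄ = (19.1 + 14.1 + 22.1 + 18.1 + 22.5 + 23.4 + 16.9 + 19.1 + 8.5 + 18.1 + 8.6) / 11 = 17.3182
UCL_s = B₄·s̄ = 1.761 × 17.3182 = 30.4973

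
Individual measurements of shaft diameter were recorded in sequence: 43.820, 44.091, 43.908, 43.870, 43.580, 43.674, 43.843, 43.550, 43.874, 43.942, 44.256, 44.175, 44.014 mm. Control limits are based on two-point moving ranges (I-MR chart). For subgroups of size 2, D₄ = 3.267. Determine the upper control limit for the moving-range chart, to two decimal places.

Moving ranges: 0.271, 0.183, 0.038, 0.290, 0.094, 0.169, 0.293, 0.324, 0.068, 0.314, 0.081, 0.161; M̄R̄ = 2.2860 / 12 = 0.1905
UCL_MR = D₄·M̄R̄ = 3.267 × 0.1905 = 0.6224

0.62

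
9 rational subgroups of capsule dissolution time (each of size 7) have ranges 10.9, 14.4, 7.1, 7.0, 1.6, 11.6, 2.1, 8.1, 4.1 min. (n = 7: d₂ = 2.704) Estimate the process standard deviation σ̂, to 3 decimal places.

2.749

R̄ = (10.9 + 14.4 + 7.1 + 7.0 + 1.6 + 11.6 + 2.1 + 8.1 + 4.1) / 9 = 7.4333
σ̂ = R̄ / d₂ = 7.4333 / 2.704 = 2.7490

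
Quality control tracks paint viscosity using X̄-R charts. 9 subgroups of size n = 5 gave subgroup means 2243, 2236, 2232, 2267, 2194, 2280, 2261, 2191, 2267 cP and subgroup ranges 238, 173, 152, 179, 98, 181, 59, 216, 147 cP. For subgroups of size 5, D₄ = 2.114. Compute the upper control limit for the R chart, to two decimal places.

R̄ = (238 + 173 + 152 + 179 + 98 + 181 + 59 + 216 + 147) / 9 = 1443.0000 / 9 = 160.3333
UCL_R = D₄·R̄ = 2.114 × 160.3333 = 338.9447

338.94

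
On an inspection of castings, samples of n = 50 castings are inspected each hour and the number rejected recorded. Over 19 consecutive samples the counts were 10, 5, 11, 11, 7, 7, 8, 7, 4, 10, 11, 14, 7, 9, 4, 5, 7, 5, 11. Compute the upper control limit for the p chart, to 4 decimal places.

p̄ = Σdᵢ / (k·n) = 153 / (19 × 50) = 0.16105
UCL = p̄ + 3·√(p̄(1−p̄)/n) = 0.16105 + 3 × √(0.16105×0.83895/50) = 0.16105 + 3 × 0.05198 = 0.31700

0.3170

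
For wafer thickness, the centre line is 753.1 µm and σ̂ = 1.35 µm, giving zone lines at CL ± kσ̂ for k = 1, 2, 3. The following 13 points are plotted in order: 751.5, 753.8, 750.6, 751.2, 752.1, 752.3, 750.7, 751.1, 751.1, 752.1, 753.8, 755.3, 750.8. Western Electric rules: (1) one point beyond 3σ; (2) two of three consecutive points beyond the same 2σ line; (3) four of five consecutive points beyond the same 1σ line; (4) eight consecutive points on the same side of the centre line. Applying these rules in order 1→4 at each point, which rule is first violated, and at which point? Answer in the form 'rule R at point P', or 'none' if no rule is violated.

rule 4 at point 10

Zone of each point (C = within 1σ̂, B = 1σ̂–2σ̂, A = 2σ̂–3σ̂, * = beyond 3σ̂; sign = side of CL): 1:-B, 2:+C, 3:-B, 4:-B, 5:-C, 6:-C, 7:-B, 8:-B, 9:-B, 10:-C, 11:+C, 12:+B, 13:-B
Rule 4 (eight consecutive points on the same side of the centre line) is satisfied at point 10.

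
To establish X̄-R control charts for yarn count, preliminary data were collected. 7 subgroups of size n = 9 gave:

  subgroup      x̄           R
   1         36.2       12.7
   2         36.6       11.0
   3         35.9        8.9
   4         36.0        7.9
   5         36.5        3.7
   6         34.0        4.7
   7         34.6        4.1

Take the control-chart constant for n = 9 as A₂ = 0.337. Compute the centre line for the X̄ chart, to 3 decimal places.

X̄̄ = (36.2 + 36.6 + 35.9 + 36.0 + 36.5 + 34.0 + 34.6) / 7 = 249.8000 / 7 = 35.6857
CL = X̄̄ = 35.6857

35.686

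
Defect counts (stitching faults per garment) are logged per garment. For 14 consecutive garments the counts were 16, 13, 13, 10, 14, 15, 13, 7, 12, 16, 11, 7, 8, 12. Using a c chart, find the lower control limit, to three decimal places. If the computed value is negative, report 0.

c̄ = (16 + 13 + 13 + 10 + 14 + 15 + 13 + 7 + 12 + 16 + 11 + 7 + 8 + 12) / 14 = 167 / 14 = 11.9286
LCL = c̄ − 3√c̄ = 11.9286 − 3 × 3.4538 = 1.5672

1.567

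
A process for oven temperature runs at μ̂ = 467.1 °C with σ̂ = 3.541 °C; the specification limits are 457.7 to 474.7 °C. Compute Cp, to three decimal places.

Cp = (USL − LSL) / (6σ̂) = (474.7 − 457.7) / (6 × 3.541) = 17.0000 / 21.2460 = 0.8002

0.800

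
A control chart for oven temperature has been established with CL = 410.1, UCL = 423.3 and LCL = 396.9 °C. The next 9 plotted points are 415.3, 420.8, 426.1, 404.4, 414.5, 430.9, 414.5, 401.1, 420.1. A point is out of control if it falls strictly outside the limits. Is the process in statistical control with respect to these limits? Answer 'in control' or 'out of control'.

out of control

Compare each point to [396.9, 423.3]: sample 3 = 426.1 > UCL; sample 6 = 430.9 > UCL.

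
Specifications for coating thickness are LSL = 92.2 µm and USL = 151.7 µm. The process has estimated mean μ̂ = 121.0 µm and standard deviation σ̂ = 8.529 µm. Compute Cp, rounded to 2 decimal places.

Cp = (USL − LSL) / (6σ̂) = (151.7 − 92.2) / (6 × 8.529) = 59.5000 / 51.1740 = 1.1627

1.16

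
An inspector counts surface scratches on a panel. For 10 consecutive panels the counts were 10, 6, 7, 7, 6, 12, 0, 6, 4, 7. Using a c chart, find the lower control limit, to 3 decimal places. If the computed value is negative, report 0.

0.000

c̄ = (10 + 6 + 7 + 7 + 6 + 12 + 0 + 6 + 4 + 7) / 10 = 65 / 10 = 6.5000
LCL = c̄ − 3√c̄ = 6.5000 − 3 × 2.5495 = -1.1485 → 0 (cannot be negative)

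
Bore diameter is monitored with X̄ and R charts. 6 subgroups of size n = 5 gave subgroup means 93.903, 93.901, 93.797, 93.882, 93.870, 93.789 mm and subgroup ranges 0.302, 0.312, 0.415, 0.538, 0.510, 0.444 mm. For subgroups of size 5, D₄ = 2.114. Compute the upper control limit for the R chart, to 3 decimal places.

0.888

R̄ = (0.302 + 0.312 + 0.415 + 0.538 + 0.510 + 0.444) / 6 = 2.5210 / 6 = 0.4202
UCL_R = D₄·R̄ = 2.114 × 0.4202 = 0.8882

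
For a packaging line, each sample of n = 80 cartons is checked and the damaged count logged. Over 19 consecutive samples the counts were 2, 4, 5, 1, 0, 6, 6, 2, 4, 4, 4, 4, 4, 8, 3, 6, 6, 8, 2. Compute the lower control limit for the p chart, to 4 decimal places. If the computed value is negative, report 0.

0.0000

p̄ = Σdᵢ / (k·n) = 79 / (19 × 80) = 0.05197
LCL = p̄ − 3·√(p̄(1−p̄)/n) = 0.05197 − 3 × 0.02482 = -0.02248 → 0 (negative, so LCL = 0)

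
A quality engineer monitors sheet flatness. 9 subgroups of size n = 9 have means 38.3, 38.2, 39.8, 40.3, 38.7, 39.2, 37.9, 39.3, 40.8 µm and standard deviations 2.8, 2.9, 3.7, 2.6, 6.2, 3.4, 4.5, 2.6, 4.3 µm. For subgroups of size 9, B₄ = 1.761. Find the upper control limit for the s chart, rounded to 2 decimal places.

6.46

s̄ = (2.8 + 2.9 + 3.7 + 2.6 + 6.2 + 3.4 + 4.5 + 2.6 + 4.3) / 9 = 3.6667
UCL_s = B₄·s̄ = 1.761 × 3.6667 = 6.4570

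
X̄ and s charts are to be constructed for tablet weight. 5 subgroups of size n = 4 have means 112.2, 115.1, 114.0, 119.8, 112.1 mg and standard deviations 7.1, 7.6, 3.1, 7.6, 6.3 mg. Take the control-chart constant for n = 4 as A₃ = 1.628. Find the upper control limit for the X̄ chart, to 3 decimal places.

124.962

X̄̄ = (112.2 + 115.1 + 114.0 + 119.8 + 112.1) / 5 = 114.6400
s̄ = (7.1 + 7.6 + 3.1 + 7.6 + 6.3) / 5 = 6.3400
UCL = X̄̄ + A₃·s̄ = 114.6400 + 1.628 × 6.3400 = 124.9615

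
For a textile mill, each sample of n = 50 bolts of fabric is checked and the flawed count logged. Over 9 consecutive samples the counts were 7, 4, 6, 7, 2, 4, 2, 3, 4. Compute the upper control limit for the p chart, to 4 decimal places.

0.2060

p̄ = Σdᵢ / (k·n) = 39 / (9 × 50) = 0.08667
UCL = p̄ + 3·√(p̄(1−p̄)/n) = 0.08667 + 3 × √(0.08667×0.91333/50) = 0.08667 + 3 × 0.03979 = 0.20603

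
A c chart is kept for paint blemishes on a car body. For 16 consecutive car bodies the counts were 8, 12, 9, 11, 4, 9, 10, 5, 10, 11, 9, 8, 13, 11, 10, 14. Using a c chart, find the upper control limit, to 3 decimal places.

18.932

c̄ = (8 + 12 + 9 + 11 + 4 + 9 + 10 + 5 + 10 + 11 + 9 + 8 + 13 + 11 + 10 + 14) / 16 = 154 / 16 = 9.6250
UCL = c̄ + 3√c̄ = 9.6250 + 3 × √9.6250 = 9.6250 + 3 × 3.1024 = 18.9323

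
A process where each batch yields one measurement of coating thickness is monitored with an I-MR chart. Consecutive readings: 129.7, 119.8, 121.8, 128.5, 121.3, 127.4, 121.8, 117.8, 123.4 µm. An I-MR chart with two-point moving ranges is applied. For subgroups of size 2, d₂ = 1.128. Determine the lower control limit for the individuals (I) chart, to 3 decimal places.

X̄ = (129.7 + 119.8 + 121.8 + 128.5 + 121.3 + 127.4 + 121.8 + 117.8 + 123.4) / 9 = 123.5000
Moving ranges: 9.9, 2.0, 6.7, 7.2, 6.1, 5.6, 4.0, 5.6; M̄R̄ = 47.1000 / 8 = 5.8875
LCL = X̄ − 3·M̄R̄/d₂ = 123.5000 − 3 × 5.8875 / 1.128 = 107.8418

107.842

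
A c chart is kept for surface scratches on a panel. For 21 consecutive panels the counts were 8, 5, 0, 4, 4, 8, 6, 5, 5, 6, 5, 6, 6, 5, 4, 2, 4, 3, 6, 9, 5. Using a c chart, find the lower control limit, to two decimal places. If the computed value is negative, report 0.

c̄ = (8 + 5 + 0 + 4 + 4 + 8 + 6 + 5 + 5 + 6 + 5 + 6 + 6 + 5 + 4 + 2 + 4 + 3 + 6 + 9 + 5) / 21 = 106 / 21 = 5.0476
LCL = c̄ − 3√c̄ = 5.0476 − 3 × 2.2467 = -1.6925 → 0 (cannot be negative)

0.00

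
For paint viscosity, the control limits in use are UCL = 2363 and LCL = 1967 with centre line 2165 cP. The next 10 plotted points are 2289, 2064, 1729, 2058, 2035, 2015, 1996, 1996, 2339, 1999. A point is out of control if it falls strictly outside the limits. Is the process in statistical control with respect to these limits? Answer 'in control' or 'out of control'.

out of control

Compare each point to [1967, 2363]: sample 3 = 1729 < LCL.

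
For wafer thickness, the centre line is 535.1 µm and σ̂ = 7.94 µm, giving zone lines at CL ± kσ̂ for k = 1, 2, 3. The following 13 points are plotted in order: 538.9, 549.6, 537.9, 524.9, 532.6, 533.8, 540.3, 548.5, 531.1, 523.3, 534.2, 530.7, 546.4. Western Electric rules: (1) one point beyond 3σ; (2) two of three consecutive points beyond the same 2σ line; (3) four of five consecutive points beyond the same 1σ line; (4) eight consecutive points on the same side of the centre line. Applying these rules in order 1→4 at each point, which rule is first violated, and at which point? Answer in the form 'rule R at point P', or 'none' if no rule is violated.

Zone of each point (C = within 1σ̂, B = 1σ̂–2σ̂, A = 2σ̂–3σ̂, * = beyond 3σ̂; sign = side of CL): 1:+C, 2:+B, 3:+C, 4:-B, 5:-C, 6:-C, 7:+C, 8:+B, 9:-C, 10:-B, 11:-C, 12:-C, 13:+B
No rule fires across all 13 points.

none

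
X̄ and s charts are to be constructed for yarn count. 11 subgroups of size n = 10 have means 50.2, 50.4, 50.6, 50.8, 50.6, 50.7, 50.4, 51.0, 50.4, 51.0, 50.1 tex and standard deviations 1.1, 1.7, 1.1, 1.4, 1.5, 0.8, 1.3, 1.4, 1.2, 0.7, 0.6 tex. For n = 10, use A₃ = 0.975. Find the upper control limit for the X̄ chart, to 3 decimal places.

51.698

X̄̄ = (50.2 + 50.4 + 50.6 + 50.8 + 50.6 + 50.7 + 50.4 + 51.0 + 50.4 + 51.0 + 50.1) / 11 = 50.5636
s̄ = (1.1 + 1.7 + 1.1 + 1.4 + 1.5 + 0.8 + 1.3 + 1.4 + 1.2 + 0.7 + 0.6) / 11 = 1.1636
UCL = X̄̄ + A₃·s̄ = 50.5636 + 0.975 × 1.1636 = 51.6982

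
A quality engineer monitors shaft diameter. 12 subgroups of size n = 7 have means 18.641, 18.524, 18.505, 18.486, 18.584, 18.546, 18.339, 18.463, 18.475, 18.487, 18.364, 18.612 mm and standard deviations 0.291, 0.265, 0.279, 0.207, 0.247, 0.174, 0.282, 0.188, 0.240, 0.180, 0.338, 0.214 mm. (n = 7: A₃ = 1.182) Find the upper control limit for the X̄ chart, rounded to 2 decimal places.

X̄̄ = (18.641 + 18.524 + 18.505 + 18.486 + 18.584 + 18.546 + 18.339 + 18.463 + 18.475 + 18.487 + 18.364 + 18.612) / 12 = 18.5022
s̄ = (0.291 + 0.265 + 0.279 + 0.207 + 0.247 + 0.174 + 0.282 + 0.188 + 0.240 + 0.180 + 0.338 + 0.214) / 12 = 0.2421
UCL = X̄̄ + A₃·s̄ = 18.5022 + 1.182 × 0.2421 = 18.7883

18.79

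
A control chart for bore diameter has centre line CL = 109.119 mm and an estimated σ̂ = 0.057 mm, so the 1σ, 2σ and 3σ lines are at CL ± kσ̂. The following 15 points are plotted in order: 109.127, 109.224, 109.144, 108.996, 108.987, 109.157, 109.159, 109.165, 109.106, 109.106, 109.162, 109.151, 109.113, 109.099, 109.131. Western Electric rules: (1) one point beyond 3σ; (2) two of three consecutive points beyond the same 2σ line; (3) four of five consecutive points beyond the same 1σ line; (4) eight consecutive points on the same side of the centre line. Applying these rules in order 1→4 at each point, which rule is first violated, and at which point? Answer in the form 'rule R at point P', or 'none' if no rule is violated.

rule 2 at point 5

Zone of each point (C = within 1σ̂, B = 1σ̂–2σ̂, A = 2σ̂–3σ̂, * = beyond 3σ̂; sign = side of CL): 1:+C, 2:+B, 3:+C, 4:-A, 5:-A, 6:+C, 7:+C, 8:+C, 9:-C, 10:-C, 11:+C, 12:+C, 13:-C, 14:-C, 15:+C
Rule 2 (two of three consecutive points beyond the same 2σ limit) is satisfied at point 5.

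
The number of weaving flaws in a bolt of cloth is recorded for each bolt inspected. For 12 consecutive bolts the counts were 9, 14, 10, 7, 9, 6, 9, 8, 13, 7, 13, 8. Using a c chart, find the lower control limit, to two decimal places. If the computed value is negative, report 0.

c̄ = (9 + 14 + 10 + 7 + 9 + 6 + 9 + 8 + 13 + 7 + 13 + 8) / 12 = 113 / 12 = 9.4167
LCL = c̄ − 3√c̄ = 9.4167 − 3 × 3.0687 = 0.2107

0.21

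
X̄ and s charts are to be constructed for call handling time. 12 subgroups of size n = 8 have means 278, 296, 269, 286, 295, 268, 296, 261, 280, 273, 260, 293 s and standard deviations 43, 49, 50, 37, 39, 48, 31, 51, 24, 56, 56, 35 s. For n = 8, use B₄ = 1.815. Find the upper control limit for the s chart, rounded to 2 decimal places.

s̄ = (43 + 49 + 50 + 37 + 39 + 48 + 31 + 51 + 24 + 56 + 56 + 35) / 12 = 43.2500
UCL_s = B₄·s̄ = 1.815 × 43.2500 = 78.4988

78.50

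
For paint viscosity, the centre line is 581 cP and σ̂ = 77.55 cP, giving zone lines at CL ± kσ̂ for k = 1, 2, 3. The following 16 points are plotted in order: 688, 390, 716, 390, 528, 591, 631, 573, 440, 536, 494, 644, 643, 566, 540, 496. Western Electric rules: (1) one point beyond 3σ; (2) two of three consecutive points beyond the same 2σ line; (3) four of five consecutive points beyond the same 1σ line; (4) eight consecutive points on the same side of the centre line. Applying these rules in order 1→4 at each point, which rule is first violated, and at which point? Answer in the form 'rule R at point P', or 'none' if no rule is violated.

Zone of each point (C = within 1σ̂, B = 1σ̂–2σ̂, A = 2σ̂–3σ̂, * = beyond 3σ̂; sign = side of CL): 1:+B, 2:-A, 3:+B, 4:-A, 5:-C, 6:+C, 7:+C, 8:-C, 9:-B, 10:-C, 11:-B, 12:+C, 13:+C, 14:-C, 15:-C, 16:-B
Rule 2 (two of three consecutive points beyond the same 2σ limit) is satisfied at point 4.

rule 2 at point 4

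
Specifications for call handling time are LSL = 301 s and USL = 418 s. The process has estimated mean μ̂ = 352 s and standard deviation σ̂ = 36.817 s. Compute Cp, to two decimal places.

Cp = (USL − LSL) / (6σ̂) = (418 − 301) / (6 × 36.817) = 117.0000 / 220.9020 = 0.5296

0.53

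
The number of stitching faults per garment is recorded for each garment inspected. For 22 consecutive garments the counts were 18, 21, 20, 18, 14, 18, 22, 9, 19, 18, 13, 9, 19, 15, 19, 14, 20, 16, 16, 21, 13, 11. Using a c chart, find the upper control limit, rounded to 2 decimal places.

28.69

c̄ = (18 + 21 + 20 + 18 + 14 + 18 + 22 + 9 + 19 + 18 + 13 + 9 + 19 + 15 + 19 + 14 + 20 + 16 + 16 + 21 + 13 + 11) / 22 = 363 / 22 = 16.5000
UCL = c̄ + 3√c̄ = 16.5000 + 3 × √16.5000 = 16.5000 + 3 × 4.0620 = 28.6861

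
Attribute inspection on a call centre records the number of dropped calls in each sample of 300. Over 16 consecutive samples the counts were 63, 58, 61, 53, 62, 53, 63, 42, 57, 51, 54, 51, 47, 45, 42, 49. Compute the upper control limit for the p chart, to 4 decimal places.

0.2434

p̄ = Σdᵢ / (k·n) = 851 / (16 × 300) = 0.17729
UCL = p̄ + 3·√(p̄(1−p̄)/n) = 0.17729 + 3 × √(0.17729×0.82271/300) = 0.17729 + 3 × 0.02205 = 0.24344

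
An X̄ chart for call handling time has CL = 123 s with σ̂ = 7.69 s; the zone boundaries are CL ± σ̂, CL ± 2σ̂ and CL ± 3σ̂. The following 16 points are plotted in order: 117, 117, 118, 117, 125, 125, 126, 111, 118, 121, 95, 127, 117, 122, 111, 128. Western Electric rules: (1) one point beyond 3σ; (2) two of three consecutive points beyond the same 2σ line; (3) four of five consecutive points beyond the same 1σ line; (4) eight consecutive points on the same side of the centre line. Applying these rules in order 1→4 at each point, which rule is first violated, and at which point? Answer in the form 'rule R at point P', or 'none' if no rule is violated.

Zone of each point (C = within 1σ̂, B = 1σ̂–2σ̂, A = 2σ̂–3σ̂, * = beyond 3σ̂; sign = side of CL): 1:-C, 2:-C, 3:-C, 4:-C, 5:+C, 6:+C, 7:+C, 8:-B, 9:-C, 10:-C, 11:-*, 12:+C, 13:-C, 14:-C, 15:-B, 16:+C
Rule 1 (one point beyond the 3σ limits) is satisfied at point 11.

rule 1 at point 11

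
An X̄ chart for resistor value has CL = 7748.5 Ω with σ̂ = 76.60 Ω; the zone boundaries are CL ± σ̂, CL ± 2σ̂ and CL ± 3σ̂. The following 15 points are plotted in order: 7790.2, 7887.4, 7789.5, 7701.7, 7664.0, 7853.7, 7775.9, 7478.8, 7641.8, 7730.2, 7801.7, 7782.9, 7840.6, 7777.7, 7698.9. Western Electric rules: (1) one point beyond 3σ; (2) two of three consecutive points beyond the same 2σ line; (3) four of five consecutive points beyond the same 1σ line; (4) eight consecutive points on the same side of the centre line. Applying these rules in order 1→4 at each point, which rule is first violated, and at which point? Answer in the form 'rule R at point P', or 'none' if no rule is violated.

rule 1 at point 8

Zone of each point (C = within 1σ̂, B = 1σ̂–2σ̂, A = 2σ̂–3σ̂, * = beyond 3σ̂; sign = side of CL): 1:+C, 2:+B, 3:+C, 4:-C, 5:-B, 6:+B, 7:+C, 8:-*, 9:-B, 10:-C, 11:+C, 12:+C, 13:+B, 14:+C, 15:-C
Rule 1 (one point beyond the 3σ limits) is satisfied at point 8.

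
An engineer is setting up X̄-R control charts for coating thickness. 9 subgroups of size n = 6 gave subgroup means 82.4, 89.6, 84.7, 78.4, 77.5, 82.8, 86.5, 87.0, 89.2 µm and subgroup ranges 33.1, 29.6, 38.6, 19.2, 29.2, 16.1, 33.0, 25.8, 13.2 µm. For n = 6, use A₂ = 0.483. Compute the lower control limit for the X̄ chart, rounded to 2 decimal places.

71.47

X̄̄ = (82.4 + 89.6 + 84.7 + 78.4 + 77.5 + 82.8 + 86.5 + 87.0 + 89.2) / 9 = 758.1000 / 9 = 84.2333
R̄ = (33.1 + 29.6 + 38.6 + 19.2 + 29.2 + 16.1 + 33.0 + 25.8 + 13.2) / 9 = 237.8000 / 9 = 26.4222
LCL = X̄̄ − A₂·R̄ = 84.2333 − 0.483 × 26.4222 = 71.4714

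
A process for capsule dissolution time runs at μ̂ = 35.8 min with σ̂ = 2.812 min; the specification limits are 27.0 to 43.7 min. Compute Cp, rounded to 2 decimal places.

Cp = (USL − LSL) / (6σ̂) = (43.7 − 27.0) / (6 × 2.812) = 16.7000 / 16.8720 = 0.9898

0.99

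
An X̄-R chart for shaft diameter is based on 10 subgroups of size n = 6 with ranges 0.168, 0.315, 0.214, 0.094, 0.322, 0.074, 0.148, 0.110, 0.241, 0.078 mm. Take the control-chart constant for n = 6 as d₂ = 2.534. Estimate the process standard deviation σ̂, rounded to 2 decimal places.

R̄ = (0.168 + 0.315 + 0.214 + 0.094 + 0.322 + 0.074 + 0.148 + 0.110 + 0.241 + 0.078) / 10 = 0.1764
σ̂ = R̄ / d₂ = 0.1764 / 2.534 = 0.0696

0.07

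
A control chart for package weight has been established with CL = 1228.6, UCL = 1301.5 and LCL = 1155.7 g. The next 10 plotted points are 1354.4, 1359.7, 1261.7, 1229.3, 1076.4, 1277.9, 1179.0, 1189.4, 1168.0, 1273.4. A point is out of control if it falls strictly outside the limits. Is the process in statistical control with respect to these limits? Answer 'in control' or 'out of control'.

Compare each point to [1155.7, 1301.5]: sample 1 = 1354.4 > UCL; sample 2 = 1359.7 > UCL; sample 5 = 1076.4 < LCL.

out of control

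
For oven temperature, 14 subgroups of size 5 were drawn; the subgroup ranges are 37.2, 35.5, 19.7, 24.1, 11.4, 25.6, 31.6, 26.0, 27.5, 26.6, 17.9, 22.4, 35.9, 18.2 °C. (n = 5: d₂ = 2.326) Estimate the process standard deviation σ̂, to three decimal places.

11.043

R̄ = (37.2 + 35.5 + 19.7 + 24.1 + 11.4 + 25.6 + 31.6 + 26.0 + 27.5 + 26.6 + 17.9 + 22.4 + 35.9 + 18.2) / 14 = 25.6857
σ̂ = R̄ / d₂ = 25.6857 / 2.326 = 11.0429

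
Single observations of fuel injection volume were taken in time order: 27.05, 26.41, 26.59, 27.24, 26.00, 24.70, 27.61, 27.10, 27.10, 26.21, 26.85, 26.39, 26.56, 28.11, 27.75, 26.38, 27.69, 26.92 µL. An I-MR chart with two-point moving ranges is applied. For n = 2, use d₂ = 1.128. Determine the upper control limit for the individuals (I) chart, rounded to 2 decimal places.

X̄ = (27.05 + 26.41 + 26.59 + 27.24 + 26.00 + 24.70 + 27.61 + 27.10 + 27.10 + 26.21 + 26.85 + 26.39 + 26.56 + 28.11 + 27.75 + 26.38 + 27.69 + 26.92) / 18 = 26.8144
Moving ranges: 0.64, 0.18, 0.65, 1.24, 1.30, 2.91, 0.51, 0.00, 0.89, 0.64, 0.46, 0.17, 1.55, 0.36, 1.37, 1.31, 0.77; M̄R̄ = 14.9500 / 17 = 0.8794
UCL = X̄ + 3·M̄R̄/d₂ = 26.8144 + 3 × 0.8794 / 1.128 = 29.1533

29.15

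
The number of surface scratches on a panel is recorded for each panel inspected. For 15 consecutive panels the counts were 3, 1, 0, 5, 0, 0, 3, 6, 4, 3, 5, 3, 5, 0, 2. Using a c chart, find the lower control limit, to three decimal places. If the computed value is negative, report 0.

0.000

c̄ = (3 + 1 + 0 + 5 + 0 + 0 + 3 + 6 + 4 + 3 + 5 + 3 + 5 + 0 + 2) / 15 = 40 / 15 = 2.6667
LCL = c̄ − 3√c̄ = 2.6667 − 3 × 1.6330 = -2.2323 → 0 (cannot be negative)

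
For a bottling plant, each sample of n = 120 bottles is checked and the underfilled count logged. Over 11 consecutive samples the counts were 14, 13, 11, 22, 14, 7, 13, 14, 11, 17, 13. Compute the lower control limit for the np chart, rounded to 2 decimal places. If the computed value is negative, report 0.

p̄ = Σdᵢ / (k·n) = 149 / (11 × 120) = 0.11288
LCL = np̄ − 3·√(np̄(1−p̄)) = 13.5455 − 3 × 3.4665 = 3.1460

3.15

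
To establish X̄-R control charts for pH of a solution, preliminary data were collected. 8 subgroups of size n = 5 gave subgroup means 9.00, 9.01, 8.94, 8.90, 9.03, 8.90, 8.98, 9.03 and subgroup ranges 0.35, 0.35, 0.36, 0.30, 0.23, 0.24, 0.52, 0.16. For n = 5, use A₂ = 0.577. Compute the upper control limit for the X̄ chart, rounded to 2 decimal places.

X̄̄ = (9.00 + 9.01 + 8.94 + 8.90 + 9.03 + 8.90 + 8.98 + 9.03) / 8 = 71.7900 / 8 = 8.9737
R̄ = (0.35 + 0.35 + 0.36 + 0.30 + 0.23 + 0.24 + 0.52 + 0.16) / 8 = 2.5100 / 8 = 0.3137
UCL = X̄̄ + A₂·R̄ = 8.9737 + 0.577 × 0.3137 = 9.1548

9.15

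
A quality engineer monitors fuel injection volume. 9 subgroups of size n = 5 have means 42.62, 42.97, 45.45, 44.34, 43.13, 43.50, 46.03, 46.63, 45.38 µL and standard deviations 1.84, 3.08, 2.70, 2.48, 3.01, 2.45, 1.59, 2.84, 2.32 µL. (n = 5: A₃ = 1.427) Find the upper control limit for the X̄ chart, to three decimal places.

47.987

X̄̄ = (42.62 + 42.97 + 45.45 + 44.34 + 43.13 + 43.50 + 46.03 + 46.63 + 45.38) / 9 = 44.4500
s̄ = (1.84 + 3.08 + 2.70 + 2.48 + 3.01 + 2.45 + 1.59 + 2.84 + 2.32) / 9 = 2.4789
UCL = X̄̄ + A₃·s̄ = 44.4500 + 1.427 × 2.4789 = 47.9874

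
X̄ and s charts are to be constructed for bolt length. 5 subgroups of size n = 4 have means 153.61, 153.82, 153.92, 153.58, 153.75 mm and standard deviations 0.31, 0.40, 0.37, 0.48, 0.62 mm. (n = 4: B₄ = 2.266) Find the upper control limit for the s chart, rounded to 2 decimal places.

0.99

s̄ = (0.31 + 0.40 + 0.37 + 0.48 + 0.62) / 5 = 0.4360
UCL_s = B₄·s̄ = 2.266 × 0.4360 = 0.9880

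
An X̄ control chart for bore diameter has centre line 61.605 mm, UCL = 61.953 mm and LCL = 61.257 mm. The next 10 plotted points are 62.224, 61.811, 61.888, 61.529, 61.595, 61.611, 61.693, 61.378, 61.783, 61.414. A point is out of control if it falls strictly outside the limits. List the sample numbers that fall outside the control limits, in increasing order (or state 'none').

1

Compare each point to [61.257, 61.953]: sample 1 = 62.224 > UCL.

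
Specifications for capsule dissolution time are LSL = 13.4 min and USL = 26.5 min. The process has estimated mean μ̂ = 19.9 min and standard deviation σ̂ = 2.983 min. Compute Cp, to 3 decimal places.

0.732

Cp = (USL − LSL) / (6σ̂) = (26.5 − 13.4) / (6 × 2.983) = 13.1000 / 17.8980 = 0.7319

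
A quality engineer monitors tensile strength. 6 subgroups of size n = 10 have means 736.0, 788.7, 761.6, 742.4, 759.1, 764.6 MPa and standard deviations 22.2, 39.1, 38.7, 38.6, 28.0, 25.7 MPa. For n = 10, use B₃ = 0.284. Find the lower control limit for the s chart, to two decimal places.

s̄ = (22.2 + 39.1 + 38.7 + 38.6 + 28.0 + 25.7) / 6 = 32.0500
LCL_s = B₃·s̄ = 0.284 × 32.0500 = 9.1022

9.10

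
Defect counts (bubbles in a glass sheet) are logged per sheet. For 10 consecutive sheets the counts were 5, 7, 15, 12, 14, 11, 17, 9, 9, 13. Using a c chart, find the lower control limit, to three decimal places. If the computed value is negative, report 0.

c̄ = (5 + 7 + 15 + 12 + 14 + 11 + 17 + 9 + 9 + 13) / 10 = 112 / 10 = 11.2000
LCL = c̄ − 3√c̄ = 11.2000 − 3 × 3.3466 = 1.1601

1.160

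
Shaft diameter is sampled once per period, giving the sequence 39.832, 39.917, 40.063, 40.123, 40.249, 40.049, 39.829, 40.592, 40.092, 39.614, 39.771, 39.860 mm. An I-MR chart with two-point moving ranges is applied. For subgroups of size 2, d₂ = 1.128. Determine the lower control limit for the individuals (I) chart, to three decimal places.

39.316

X̄ = (39.832 + 39.917 + 40.063 + 40.123 + 40.249 + 40.049 + 39.829 + 40.592 + 40.092 + 39.614 + 39.771 + 39.860) / 12 = 39.9992
Moving ranges: 0.085, 0.146, 0.060, 0.126, 0.200, 0.220, 0.763, 0.500, 0.478, 0.157, 0.089; M̄R̄ = 2.8240 / 11 = 0.2567
LCL = X̄ − 3·M̄R̄/d₂ = 39.9992 − 3 × 0.2567 / 1.128 = 39.3165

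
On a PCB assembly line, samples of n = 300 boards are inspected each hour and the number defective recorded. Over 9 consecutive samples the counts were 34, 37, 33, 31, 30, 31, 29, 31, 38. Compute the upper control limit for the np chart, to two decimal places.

48.85

p̄ = Σdᵢ / (k·n) = 294 / (9 × 300) = 0.10889
UCL = np̄ + 3·√(np̄(1−p̄)) = 32.6667 + 3 × √(32.6667×0.89111) = 32.6667 + 3 × 5.3953 = 48.8527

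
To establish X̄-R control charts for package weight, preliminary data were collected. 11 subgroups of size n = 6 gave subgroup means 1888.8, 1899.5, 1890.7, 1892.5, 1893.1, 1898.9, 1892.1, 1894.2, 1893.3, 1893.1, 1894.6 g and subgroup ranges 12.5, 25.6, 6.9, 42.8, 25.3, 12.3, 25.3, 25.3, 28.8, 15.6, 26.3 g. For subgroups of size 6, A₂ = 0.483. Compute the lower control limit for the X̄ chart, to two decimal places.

X̄̄ = (1888.8 + 1899.5 + 1890.7 + 1892.5 + 1893.1 + 1898.9 + 1892.1 + 1894.2 + 1893.3 + 1893.1 + 1894.6) / 11 = 20830.8000 / 11 = 1893.7091
R̄ = (12.5 + 25.6 + 6.9 + 42.8 + 25.3 + 12.3 + 25.3 + 25.3 + 28.8 + 15.6 + 26.3) / 11 = 246.7000 / 11 = 22.4273
LCL = X̄̄ − A₂·R̄ = 1893.7091 − 0.483 × 22.4273 = 1882.8767

1882.88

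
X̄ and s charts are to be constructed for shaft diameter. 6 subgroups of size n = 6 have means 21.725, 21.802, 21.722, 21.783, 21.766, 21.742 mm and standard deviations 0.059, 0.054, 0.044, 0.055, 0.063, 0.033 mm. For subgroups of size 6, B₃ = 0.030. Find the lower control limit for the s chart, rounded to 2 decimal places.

s̄ = (0.059 + 0.054 + 0.044 + 0.055 + 0.063 + 0.033) / 6 = 0.0513
LCL_s = B₃·s̄ = 0.030 × 0.0513 = 0.0015

0.00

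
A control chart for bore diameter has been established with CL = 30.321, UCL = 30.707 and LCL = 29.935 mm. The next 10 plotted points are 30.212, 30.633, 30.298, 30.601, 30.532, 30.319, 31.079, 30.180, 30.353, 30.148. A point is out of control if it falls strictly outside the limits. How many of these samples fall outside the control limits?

1

Compare each point to [29.935, 30.707]: sample 7 = 31.079 > UCL.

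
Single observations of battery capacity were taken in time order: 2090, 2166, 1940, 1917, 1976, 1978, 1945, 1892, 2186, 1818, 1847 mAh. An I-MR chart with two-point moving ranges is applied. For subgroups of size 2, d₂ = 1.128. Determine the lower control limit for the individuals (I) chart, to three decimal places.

X̄ = (2090 + 2166 + 1940 + 1917 + 1976 + 1978 + 1945 + 1892 + 2186 + 1818 + 1847) / 11 = 1977.7273
Moving ranges: 76, 226, 23, 59, 2, 33, 53, 294, 368, 29; M̄R̄ = 1163.0000 / 10 = 116.3000
LCL = X̄ − 3·M̄R̄/d₂ = 1977.7273 − 3 × 116.3000 / 1.128 = 1668.4188

1668.419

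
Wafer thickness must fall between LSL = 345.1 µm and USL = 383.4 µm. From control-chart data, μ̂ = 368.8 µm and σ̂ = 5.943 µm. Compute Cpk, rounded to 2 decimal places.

0.82

Cpu = (USL − μ̂) / (3σ̂) = (383.4 − 368.8) / (3 × 5.943) = 0.8189; Cpl = (μ̂ − LSL) / (3σ̂) = (368.8 − 345.1) / (3 × 5.943) = 1.3293; Cpk = min(Cpu, Cpl) = 0.8189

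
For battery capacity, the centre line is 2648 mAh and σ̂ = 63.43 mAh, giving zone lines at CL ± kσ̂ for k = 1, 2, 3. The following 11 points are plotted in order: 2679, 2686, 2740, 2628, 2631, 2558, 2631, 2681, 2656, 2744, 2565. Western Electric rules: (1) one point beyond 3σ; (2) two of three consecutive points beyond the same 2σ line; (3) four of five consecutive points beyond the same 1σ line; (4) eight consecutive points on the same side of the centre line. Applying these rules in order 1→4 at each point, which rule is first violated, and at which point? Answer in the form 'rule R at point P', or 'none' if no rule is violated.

none

Zone of each point (C = within 1σ̂, B = 1σ̂–2σ̂, A = 2σ̂–3σ̂, * = beyond 3σ̂; sign = side of CL): 1:+C, 2:+C, 3:+B, 4:-C, 5:-C, 6:-B, 7:-C, 8:+C, 9:+C, 10:+B, 11:-B
No rule fires across all 11 points.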